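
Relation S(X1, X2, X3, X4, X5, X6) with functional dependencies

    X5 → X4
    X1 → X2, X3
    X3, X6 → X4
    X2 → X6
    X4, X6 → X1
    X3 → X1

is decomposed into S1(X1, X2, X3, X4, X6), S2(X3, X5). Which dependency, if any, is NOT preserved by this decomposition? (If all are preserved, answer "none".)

Check X5 → X4: no single fragment contains all of {X4, X5}, and the restricted closure of {X5} across the fragments never reaches {X4}.
X1 → X2, X3 is preserved.
X3, X6 → X4 is preserved.
X2 → X6 is preserved.
X4, X6 → X1 is preserved.
X3 → X1 is preserved.

X5 → X4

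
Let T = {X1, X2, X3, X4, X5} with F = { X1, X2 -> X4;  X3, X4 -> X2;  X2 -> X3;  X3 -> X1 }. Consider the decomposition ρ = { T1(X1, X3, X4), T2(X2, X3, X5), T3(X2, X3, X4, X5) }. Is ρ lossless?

Chase test. Columns are X1, X2, X3, X4, X5; row i has aⱼ where attribute j ∈ Ti, else bᵢⱼ.
Initial tableau (one row per fragment):
  row 1: a1 b12 a3 a4 b15
  row 2: b21 a2 a3 b24 a5
  row 3: b31 a2 a3 a4 a5
Rows 1 and 3 agree on X3, X4; apply X3, X4→X2 and equate their X2 entries.
Rows 1 and 2 agree on X3; apply X3→X1 and equate their X1 entries.
Rows 1 and 3 agree on X3; apply X3→X1 and equate their X1 entries.
Rows 1 and 2 agree on X1, X2; apply X1, X2→X4 and equate their X4 entries.
Row 2 is now all distinguished symbols — the join is lossless.

Yes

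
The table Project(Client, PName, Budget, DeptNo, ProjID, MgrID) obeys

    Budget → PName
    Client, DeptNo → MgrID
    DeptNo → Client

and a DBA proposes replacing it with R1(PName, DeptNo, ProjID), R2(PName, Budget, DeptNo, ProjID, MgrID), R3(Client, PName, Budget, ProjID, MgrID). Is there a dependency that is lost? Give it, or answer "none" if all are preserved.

Check DeptNo → Client: no single fragment contains all of {Client, DeptNo}, and the restricted closure of {DeptNo} across the fragments never reaches {Client}.
Budget → PName is preserved.
Client, DeptNo → MgrID is preserved.

DeptNo → Client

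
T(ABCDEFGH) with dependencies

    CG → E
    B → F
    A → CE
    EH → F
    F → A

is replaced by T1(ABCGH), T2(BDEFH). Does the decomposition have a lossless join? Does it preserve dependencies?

Lossless test: (BH)⁺ = {ABCEFH}, which is a superkey of neither fragment — lossy.
Dependency preservation: the restricted closure of {CG} across the fragments never reaches {E}, so CG → E cannot be enforced without a join — not preserved.

lossy and not dependency-preserving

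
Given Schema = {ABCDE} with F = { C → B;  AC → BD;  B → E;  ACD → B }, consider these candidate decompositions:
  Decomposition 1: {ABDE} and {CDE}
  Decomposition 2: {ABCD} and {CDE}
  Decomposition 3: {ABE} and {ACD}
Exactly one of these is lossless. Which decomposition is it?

Decomposition 2

Decomposition 1: common = {DE}, closure = {DE} → lossy.
Decomposition 2: common = {CD}, closure = {BCDE} → lossless.
Decomposition 3: common = {A}, closure = {A} → lossy.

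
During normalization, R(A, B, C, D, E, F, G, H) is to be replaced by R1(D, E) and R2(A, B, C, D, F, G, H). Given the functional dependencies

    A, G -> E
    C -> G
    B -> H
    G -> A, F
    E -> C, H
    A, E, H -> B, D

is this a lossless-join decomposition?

Common attributes: R1 ∩ R2 = {D}.
No dependency enlarges {D}, so (D)⁺ = {D}.
The closure contains neither all of R1 = {D, E} nor all of R2 = {A, B, C, D, F, G, H}, so the common attributes are not a superkey of either fragment. The join is lossy.

No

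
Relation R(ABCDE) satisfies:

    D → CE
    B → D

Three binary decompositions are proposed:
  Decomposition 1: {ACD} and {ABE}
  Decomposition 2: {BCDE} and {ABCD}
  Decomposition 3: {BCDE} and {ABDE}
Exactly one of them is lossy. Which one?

Decomposition 1

Decomposition 1: common = {A}, closure = {A} → lossy.
Decomposition 2: common = {BCD}, closure = {BCDE} → lossless.
Decomposition 3: common = {BDE}, closure = {BCDE} → lossless.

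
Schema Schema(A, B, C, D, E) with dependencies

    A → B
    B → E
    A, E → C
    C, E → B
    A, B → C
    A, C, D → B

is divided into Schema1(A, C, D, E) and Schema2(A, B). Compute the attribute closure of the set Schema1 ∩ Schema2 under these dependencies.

A, B, C, E

Schema1 ∩ Schema2 = {A}.
A → B applies, adding B
B → E applies, adding E
A, E → C applies, adding C
Closure: {A, B, C, E}.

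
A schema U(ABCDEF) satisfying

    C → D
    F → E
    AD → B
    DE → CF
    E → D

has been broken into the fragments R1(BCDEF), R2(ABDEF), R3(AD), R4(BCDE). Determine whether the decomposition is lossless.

Yes

Chase test. Columns are ABCDEF; row i has aⱼ where attribute j ∈ Ri, else bᵢⱼ.
Initial tableau (one row per fragment):
  row 1: b11 a2 a3 a4 a5 a6
  row 2: a1 a2 b23 a4 a5 a6
  row 3: a1 b32 b33 a4 b35 b36
  row 4: b41 a2 a3 a4 a5 b46
Rows 2 and 3 agree on AD; apply AD→B and equate their B entries.
Rows 1 and 2 agree on DE; apply DE→CF and equate their CF entries.
Rows 1 and 4 agree on DE; apply DE→CF and equate their CF entries.
Row 2 is now all distinguished symbols — the join is lossless.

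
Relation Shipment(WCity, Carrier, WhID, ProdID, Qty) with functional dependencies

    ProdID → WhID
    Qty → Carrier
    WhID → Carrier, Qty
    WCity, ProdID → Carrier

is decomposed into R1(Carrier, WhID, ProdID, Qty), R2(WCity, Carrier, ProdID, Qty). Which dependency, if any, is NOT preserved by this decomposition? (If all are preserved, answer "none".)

none

ProdID → WhID lies within R1.
Qty → Carrier lies within R1.
WhID → Carrier, Qty lies within R1.
WCity, ProdID → Carrier lies within R2.
Every dependency is enforceable on the fragments, so the decomposition is dependency-preserving.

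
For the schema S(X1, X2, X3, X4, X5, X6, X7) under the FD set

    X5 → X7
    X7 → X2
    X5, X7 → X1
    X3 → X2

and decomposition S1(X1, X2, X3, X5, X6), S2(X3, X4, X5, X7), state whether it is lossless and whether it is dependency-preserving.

Lossless test: (X3, X5)⁺ = {X1, X2, X3, X5, X7}, which is a superkey of neither fragment — lossy.
Dependency preservation: the restricted closure of {X7} across the fragments never reaches {X2}, so X7 → X2 cannot be enforced without a join — not preserved.

lossy and not dependency-preserving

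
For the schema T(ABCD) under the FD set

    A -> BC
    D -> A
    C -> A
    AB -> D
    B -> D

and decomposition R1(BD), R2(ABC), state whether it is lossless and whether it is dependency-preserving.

lossless and dependency-preserving

Lossless test: (B)⁺ = {ABCD}, which contains all of one fragment — lossless.
Dependency preservation: D → A; AB → D are not contained in any single fragment, but the restricted closure of each left-hand side across the fragments still reaches the right-hand side; the remaining FDs each lie inside some fragment. All dependencies are preserved.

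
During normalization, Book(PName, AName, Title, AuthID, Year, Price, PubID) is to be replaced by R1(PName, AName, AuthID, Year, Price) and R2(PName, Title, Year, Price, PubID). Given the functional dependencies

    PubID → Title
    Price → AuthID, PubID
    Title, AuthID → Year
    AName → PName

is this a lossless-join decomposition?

Common attributes: R1 ∩ R2 = {PName, Year, Price}.
Closure of {PName, Year, Price}: Price → AuthID, PubID applies, adding AuthID, PubID; PubID → Title applies, adding Title. So (PName, Year, Price)⁺ = {PName, Title, AuthID, Year, Price, PubID}.
This closure contains every attribute of R2, so R1 ∩ R2 → R2. The join is lossless.

Yes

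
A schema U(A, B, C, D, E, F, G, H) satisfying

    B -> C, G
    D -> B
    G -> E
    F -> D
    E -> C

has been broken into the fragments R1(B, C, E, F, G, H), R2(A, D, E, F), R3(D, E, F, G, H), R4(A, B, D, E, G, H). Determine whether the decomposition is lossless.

No

Chase test. Columns are A, B, C, D, E, F, G, H; row i has aⱼ where attribute j ∈ Ri, else bᵢⱼ.
Initial tableau (one row per fragment):
  row 1: b11 a2 a3 b14 a5 a6 a7 a8
  row 2: a1 b22 b23 a4 a5 a6 b27 b28
  row 3: b31 b32 b33 a4 a5 a6 a7 a8
  row 4: a1 a2 b43 a4 a5 b46 a7 a8
Rows 1 and 4 agree on B; apply B→C, G and equate their C, G entries.
Rows 2 and 3 agree on D; apply D→B and equate their B entries.
Rows 2 and 4 agree on D; apply D→B and equate their B entries.
Rows 1 and 2 agree on F; apply F→D and equate their D entries.
Rows 1 and 2 agree on E; apply E→C and equate their C entries.
Rows 1 and 3 agree on E; apply E→C and equate their C entries.
Rows 1 and 2 agree on B; apply B→C, G and equate their C, G entries.
No row becomes fully distinguished — the join is lossy.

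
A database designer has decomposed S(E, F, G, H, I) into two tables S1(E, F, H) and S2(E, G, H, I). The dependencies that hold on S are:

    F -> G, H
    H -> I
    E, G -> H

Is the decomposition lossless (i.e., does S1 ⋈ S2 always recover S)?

Common attributes: S1 ∩ S2 = {E, H}.
Closure of {E, H}: H → I applies, adding I. So (E, H)⁺ = {E, H, I}.
The closure contains neither all of S1 = {E, F, H} nor all of S2 = {E, G, H, I}, so the common attributes are not a superkey of either fragment. The join is lossy.

No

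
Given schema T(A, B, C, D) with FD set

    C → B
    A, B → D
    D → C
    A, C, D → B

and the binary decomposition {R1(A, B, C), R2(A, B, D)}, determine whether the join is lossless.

Yes

Common attributes: R1 ∩ R2 = {A, B}.
Closure of {A, B}: A, B → D applies, adding D; D → C applies, adding C. So (A, B)⁺ = {A, B, C, D}.
This closure contains every attribute of R1, so R1 ∩ R2 → R1. The join is lossless.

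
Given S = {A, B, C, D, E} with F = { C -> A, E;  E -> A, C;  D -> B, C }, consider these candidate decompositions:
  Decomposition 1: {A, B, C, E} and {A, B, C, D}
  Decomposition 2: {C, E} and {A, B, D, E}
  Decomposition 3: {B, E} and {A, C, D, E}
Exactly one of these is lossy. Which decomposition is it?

Decomposition 1: common = {A, B, C}, closure = {A, B, C, E} → lossless.
Decomposition 2: common = {E}, closure = {A, C, E} → lossless.
Decomposition 3: common = {E}, closure = {A, C, E} → lossy.

Decomposition 3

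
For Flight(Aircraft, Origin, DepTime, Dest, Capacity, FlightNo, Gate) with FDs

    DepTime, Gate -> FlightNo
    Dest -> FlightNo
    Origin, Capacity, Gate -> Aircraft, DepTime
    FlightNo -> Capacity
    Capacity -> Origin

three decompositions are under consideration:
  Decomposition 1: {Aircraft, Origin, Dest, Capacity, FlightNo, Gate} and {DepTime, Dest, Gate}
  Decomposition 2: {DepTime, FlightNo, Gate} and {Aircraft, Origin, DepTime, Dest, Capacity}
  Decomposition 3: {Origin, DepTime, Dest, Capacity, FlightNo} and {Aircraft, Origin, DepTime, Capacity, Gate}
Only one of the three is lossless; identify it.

Decomposition 1: common = {Dest, Gate}, closure = {Aircraft, Origin, DepTime, Dest, Capacity, FlightNo, Gate} → lossless.
Decomposition 2: common = {DepTime}, closure = {DepTime} → lossy.
Decomposition 3: common = {Origin, DepTime, Capacity}, closure = {Origin, DepTime, Capacity} → lossy.

Decomposition 1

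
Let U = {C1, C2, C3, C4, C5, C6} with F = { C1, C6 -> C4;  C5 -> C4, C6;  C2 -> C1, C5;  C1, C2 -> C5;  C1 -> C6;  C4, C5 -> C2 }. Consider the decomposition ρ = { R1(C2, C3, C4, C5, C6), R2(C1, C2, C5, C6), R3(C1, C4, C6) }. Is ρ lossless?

Chase test. Columns are C1, C2, C3, C4, C5, C6; row i has aⱼ where attribute j ∈ Ri, else bᵢⱼ.
Initial tableau (one row per fragment):
  row 1: b11 a2 a3 a4 a5 a6
  row 2: a1 a2 b23 b24 a5 a6
  row 3: a1 b32 b33 a4 b35 a6
Rows 2 and 3 agree on C1, C6; apply C1, C6→C4 and equate their C4 entries.
Rows 1 and 2 agree on C2; apply C2→C1, C5 and equate their C1, C5 entries.
Row 1 is now all distinguished symbols — the join is lossless.

Yes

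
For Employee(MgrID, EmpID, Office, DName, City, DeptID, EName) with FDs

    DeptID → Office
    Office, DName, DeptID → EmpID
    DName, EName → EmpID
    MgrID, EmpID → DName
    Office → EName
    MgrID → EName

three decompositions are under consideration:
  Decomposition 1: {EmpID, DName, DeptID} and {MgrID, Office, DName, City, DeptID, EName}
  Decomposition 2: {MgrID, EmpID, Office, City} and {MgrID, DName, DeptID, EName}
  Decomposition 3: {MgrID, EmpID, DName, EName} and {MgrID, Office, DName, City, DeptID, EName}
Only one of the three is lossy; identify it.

Decomposition 2

Decomposition 1: common = {DName, DeptID}, closure = {EmpID, Office, DName, DeptID, EName} → lossless.
Decomposition 2: common = {MgrID}, closure = {MgrID, EName} → lossy.
Decomposition 3: common = {MgrID, DName, EName}, closure = {MgrID, EmpID, DName, EName} → lossless.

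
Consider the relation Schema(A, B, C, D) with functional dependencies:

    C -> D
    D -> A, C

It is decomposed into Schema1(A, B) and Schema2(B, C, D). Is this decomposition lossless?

Common attributes: Schema1 ∩ Schema2 = {B}.
No dependency enlarges {B}, so (B)⁺ = {B}.
The closure contains neither all of Schema1 = {A, B} nor all of Schema2 = {B, C, D}, so the common attributes are not a superkey of either fragment. The join is lossy.

No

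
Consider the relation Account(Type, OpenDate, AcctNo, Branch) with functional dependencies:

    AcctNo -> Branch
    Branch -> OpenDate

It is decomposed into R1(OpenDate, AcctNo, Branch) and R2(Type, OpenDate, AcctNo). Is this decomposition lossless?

Common attributes: R1 ∩ R2 = {OpenDate, AcctNo}.
Closure of {OpenDate, AcctNo}: AcctNo → Branch applies, adding Branch. So (OpenDate, AcctNo)⁺ = {OpenDate, AcctNo, Branch}.
This closure contains every attribute of R1, so R1 ∩ R2 → R1. The join is lossless.

Yes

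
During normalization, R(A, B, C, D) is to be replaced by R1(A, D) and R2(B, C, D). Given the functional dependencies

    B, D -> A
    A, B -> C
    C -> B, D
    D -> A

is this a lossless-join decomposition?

Yes

Common attributes: R1 ∩ R2 = {D}.
Closure of {D}: D → A applies, adding A. So (D)⁺ = {A, D}.
This closure contains every attribute of R1, so R1 ∩ R2 → R1. The join is lossless.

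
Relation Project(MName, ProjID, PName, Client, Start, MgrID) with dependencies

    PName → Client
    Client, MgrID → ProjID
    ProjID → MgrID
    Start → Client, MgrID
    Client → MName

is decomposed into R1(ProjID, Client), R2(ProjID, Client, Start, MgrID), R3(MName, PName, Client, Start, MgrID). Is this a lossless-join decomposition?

Chase test. Columns are MName, ProjID, PName, Client, Start, MgrID; row i has aⱼ where attribute j ∈ Ri, else bᵢⱼ.
Initial tableau (one row per fragment):
  row 1: b11 a2 b13 a4 b15 b16
  row 2: b21 a2 b23 a4 a5 a6
  row 3: a1 b32 a3 a4 a5 a6
Rows 2 and 3 agree on Client, MgrID; apply Client, MgrID→ProjID and equate their ProjID entries.
Rows 1 and 2 agree on ProjID; apply ProjID→MgrID and equate their MgrID entries.
Rows 1 and 2 agree on Client; apply Client→MName and equate their MName entries.
Rows 1 and 3 agree on Client; apply Client→MName and equate their MName entries.
Row 3 is now all distinguished symbols — the join is lossless.

Yes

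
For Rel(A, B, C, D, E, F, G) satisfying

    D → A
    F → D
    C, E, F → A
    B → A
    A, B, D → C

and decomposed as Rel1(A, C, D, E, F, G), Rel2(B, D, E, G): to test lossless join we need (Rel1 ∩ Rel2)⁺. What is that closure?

A, D, E, G

Rel1 ∩ Rel2 = {D, E, G}.
D → A applies, adding A
Closure: {A, D, E, G}.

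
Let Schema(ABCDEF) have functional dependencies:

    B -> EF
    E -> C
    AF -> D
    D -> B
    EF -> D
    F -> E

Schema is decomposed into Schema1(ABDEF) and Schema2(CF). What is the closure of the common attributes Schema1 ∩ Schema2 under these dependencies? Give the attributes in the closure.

BCDEF

Schema1 ∩ Schema2 = {F}.
F → E applies, adding E
E → C applies, adding C
EF → D applies, adding D
D → B applies, adding B
Closure: {BCDEF}.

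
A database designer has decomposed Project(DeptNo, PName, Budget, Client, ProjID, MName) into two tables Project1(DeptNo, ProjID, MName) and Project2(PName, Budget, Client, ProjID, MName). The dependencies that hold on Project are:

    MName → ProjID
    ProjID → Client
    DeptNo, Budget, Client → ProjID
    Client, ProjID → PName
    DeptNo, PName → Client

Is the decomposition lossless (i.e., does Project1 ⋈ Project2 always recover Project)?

Common attributes: Project1 ∩ Project2 = {ProjID, MName}.
Closure of {ProjID, MName}: ProjID → Client applies, adding Client; Client, ProjID → PName applies, adding PName. So (ProjID, MName)⁺ = {PName, Client, ProjID, MName}.
The closure contains neither all of Project1 = {DeptNo, ProjID, MName} nor all of Project2 = {PName, Budget, Client, ProjID, MName}, so the common attributes are not a superkey of either fragment. The join is lossy.

No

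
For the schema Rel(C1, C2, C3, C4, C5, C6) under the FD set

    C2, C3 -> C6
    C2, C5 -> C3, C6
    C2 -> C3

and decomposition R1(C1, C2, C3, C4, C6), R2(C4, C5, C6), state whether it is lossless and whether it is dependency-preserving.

Lossless test: (C4, C6)⁺ = {C4, C6}, which is a superkey of neither fragment — lossy.
Dependency preservation: C2, C5 → C3, C6 is not contained in any single fragment, but the restricted closure of its left-hand side across the fragments still reaches the right-hand side; the remaining FDs each lie inside some fragment. All dependencies are preserved.

lossy but dependency-preserving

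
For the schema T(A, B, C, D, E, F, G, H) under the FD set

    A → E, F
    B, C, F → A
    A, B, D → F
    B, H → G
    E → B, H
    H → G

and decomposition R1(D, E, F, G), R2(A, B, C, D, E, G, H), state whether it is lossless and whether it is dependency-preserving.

lossy and not dependency-preserving

Lossless test: (D, E, G)⁺ = {B, D, E, G, H}, which is a superkey of neither fragment — lossy.
Dependency preservation: the restricted closure of {A} across the fragments never reaches {E, F}, so A → E, F cannot be enforced without a join — not preserved.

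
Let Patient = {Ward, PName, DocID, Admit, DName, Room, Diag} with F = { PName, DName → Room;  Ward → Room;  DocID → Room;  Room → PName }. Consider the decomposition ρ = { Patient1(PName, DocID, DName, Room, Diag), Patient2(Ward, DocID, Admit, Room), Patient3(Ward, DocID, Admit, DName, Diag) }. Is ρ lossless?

Chase test. Columns are Ward, PName, DocID, Admit, DName, Room, Diag; row i has aⱼ where attribute j ∈ Patienti, else bᵢⱼ.
Initial tableau (one row per fragment):
  row 1: b11 a2 a3 b14 a5 a6 a7
  row 2: a1 b22 a3 a4 b25 a6 b27
  row 3: a1 b32 a3 a4 a5 b36 a7
Rows 2 and 3 agree on Ward; apply Ward→Room and equate their Room entries.
Rows 1 and 2 agree on Room; apply Room→PName and equate their PName entries.
Rows 1 and 3 agree on Room; apply Room→PName and equate their PName entries.
Row 3 is now all distinguished symbols — the join is lossless.

Yes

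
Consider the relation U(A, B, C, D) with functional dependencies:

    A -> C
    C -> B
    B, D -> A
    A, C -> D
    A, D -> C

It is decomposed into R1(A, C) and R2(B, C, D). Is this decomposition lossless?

No

Common attributes: R1 ∩ R2 = {C}.
Closure of {C}: C → B applies, adding B. So (C)⁺ = {B, C}.
The closure contains neither all of R1 = {A, C} nor all of R2 = {B, C, D}, so the common attributes are not a superkey of either fragment. The join is lossy.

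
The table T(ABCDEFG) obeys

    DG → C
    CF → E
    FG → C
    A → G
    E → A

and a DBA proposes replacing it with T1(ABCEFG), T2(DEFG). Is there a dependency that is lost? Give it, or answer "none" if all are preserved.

Check DG → C: no single fragment contains all of {CDG}, and the restricted closure of {DG} across the fragments never reaches {C}.
CF → E is preserved.
FG → C is preserved.
A → G is preserved.
E → A is preserved.

DG → C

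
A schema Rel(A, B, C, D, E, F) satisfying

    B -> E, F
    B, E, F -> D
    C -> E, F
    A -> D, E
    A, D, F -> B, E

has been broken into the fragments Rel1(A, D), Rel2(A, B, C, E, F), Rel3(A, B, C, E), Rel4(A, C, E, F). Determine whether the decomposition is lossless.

Yes

Chase test. Columns are A, B, C, D, E, F; row i has aⱼ where attribute j ∈ Reli, else bᵢⱼ.
Initial tableau (one row per fragment):
  row 1: a1 b12 b13 a4 b15 b16
  row 2: a1 a2 a3 b24 a5 a6
  row 3: a1 a2 a3 b34 a5 b36
  row 4: a1 b42 a3 b44 a5 a6
Rows 2 and 3 agree on B; apply B→E, F and equate their E, F entries.
Rows 2 and 3 agree on B, E, F; apply B, E, F→D and equate their D entries.
Rows 1 and 2 agree on A; apply A→D, E and equate their D, E entries.
Rows 1 and 4 agree on A; apply A→D, E and equate their D, E entries.
Rows 2 and 4 agree on A, D, F; apply A, D, F→B, E and equate their B, E entries.
Row 2 is now all distinguished symbols — the join is lossless.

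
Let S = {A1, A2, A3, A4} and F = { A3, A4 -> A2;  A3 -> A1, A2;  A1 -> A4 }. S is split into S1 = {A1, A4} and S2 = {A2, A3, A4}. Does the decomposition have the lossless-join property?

Common attributes: S1 ∩ S2 = {A4}.
No dependency enlarges {A4}, so (A4)⁺ = {A4}.
The closure contains neither all of S1 = {A1, A4} nor all of S2 = {A2, A3, A4}, so the common attributes are not a superkey of either fragment. The join is lossy.

No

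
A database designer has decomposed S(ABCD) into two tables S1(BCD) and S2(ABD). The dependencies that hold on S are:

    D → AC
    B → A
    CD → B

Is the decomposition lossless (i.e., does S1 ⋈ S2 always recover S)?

Common attributes: S1 ∩ S2 = {BD}.
Closure of {BD}: D → AC applies, adding AC. So (BD)⁺ = {ABCD}.
This closure contains every attribute of S1, so S1 ∩ S2 → S1. The join is lossless.

Yes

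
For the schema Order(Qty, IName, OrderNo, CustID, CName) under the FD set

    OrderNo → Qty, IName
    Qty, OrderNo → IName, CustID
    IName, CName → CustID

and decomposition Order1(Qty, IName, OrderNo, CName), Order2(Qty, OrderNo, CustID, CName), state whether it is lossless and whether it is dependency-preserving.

lossless but not dependency-preserving

Lossless test: (Qty, OrderNo, CName)⁺ = {Qty, IName, OrderNo, CustID, CName}, which contains all of one fragment — lossless.
Dependency preservation: the restricted closure of {IName, CName} across the fragments never reaches {CustID}, so IName, CName → CustID cannot be enforced without a join — not preserved.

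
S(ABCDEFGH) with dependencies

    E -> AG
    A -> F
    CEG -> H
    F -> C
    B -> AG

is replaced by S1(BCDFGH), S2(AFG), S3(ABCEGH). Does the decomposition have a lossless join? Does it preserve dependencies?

lossy but dependency-preserving

Lossless test (chase): Rows 2 and 3 agree on A; apply A→F and equate their F entries. Rows 1 and 2 agree on F; apply F→C and equate their C entries. Rows 1 and 3 agree on B; apply B→AG and equate their AG entries. No row becomes fully distinguished — the join is lossy.
Dependency preservation: every FD's attributes lie within a single fragment, so each can be enforced locally — preserved.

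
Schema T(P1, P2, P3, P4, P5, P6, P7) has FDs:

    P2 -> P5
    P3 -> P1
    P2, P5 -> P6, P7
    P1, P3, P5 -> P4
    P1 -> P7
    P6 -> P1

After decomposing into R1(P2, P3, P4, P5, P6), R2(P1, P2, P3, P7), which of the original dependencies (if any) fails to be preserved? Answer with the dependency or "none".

P6 -> P1

Check P6 → P1: no single fragment contains all of {P1, P6}, and the restricted closure of {P6} across the fragments never reaches {P1}.
P2 → P5 is preserved.
P3 → P1 is preserved.
P2, P5 → P6, P7 is preserved.
P1, P3, P5 → P4 is preserved.
P1 → P7 is preserved.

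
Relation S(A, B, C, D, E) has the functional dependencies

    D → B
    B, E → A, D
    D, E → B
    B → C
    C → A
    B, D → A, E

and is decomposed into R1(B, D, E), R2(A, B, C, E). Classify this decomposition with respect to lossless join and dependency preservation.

Lossless test: (B, E)⁺ = {A, B, C, D, E}, which contains all of one fragment — lossless.
Dependency preservation: B, E → A, D; B, D → A, E are not contained in any single fragment, but the restricted closure of each left-hand side across the fragments still reaches the right-hand side; the remaining FDs each lie inside some fragment. All dependencies are preserved.

lossless and dependency-preserving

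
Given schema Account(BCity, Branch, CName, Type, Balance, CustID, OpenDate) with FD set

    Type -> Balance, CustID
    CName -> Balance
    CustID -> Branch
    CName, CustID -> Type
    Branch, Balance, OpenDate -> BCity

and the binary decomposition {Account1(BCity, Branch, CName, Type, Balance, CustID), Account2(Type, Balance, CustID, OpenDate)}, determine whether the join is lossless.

Common attributes: Account1 ∩ Account2 = {Type, Balance, CustID}.
Closure of {Type, Balance, CustID}: CustID → Branch applies, adding Branch. So (Type, Balance, CustID)⁺ = {Branch, Type, Balance, CustID}.
The closure contains neither all of Account1 = {BCity, Branch, CName, Type, Balance, CustID} nor all of Account2 = {Type, Balance, CustID, OpenDate}, so the common attributes are not a superkey of either fragment. The join is lossy.

No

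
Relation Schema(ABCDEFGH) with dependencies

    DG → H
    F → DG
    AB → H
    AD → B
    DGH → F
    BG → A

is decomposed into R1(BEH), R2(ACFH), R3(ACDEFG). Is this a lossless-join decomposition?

Chase test. Columns are ABCDEFGH; row i has aⱼ where attribute j ∈ Ri, else bᵢⱼ.
Initial tableau (one row per fragment):
  row 1: b11 a2 b13 b14 a5 b16 b17 a8
  row 2: a1 b22 a3 b24 b25 a6 b27 a8
  row 3: a1 b32 a3 a4 a5 a6 a7 b38
Rows 2 and 3 agree on F; apply F→DG and equate their DG entries.
Rows 2 and 3 agree on AD; apply AD→B and equate their B entries.
Rows 2 and 3 agree on DG; apply DG→H and equate their H entries.
No row becomes fully distinguished — the join is lossy.

No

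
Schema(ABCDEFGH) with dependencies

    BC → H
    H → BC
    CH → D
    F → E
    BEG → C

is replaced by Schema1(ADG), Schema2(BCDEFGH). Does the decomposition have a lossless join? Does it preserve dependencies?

Lossless test: (DG)⁺ = {DG}, which is a superkey of neither fragment — lossy.
Dependency preservation: every FD's attributes lie within a single fragment, so each can be enforced locally — preserved.

lossy but dependency-preserving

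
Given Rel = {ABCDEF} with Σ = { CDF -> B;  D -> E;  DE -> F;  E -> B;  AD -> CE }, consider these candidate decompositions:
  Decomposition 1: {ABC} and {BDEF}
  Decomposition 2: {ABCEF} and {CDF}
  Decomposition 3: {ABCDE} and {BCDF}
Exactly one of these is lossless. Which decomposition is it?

Decomposition 3

Decomposition 1: common = {B}, closure = {B} → lossy.
Decomposition 2: common = {CF}, closure = {CF} → lossy.
Decomposition 3: common = {BCD}, closure = {BCDEF} → lossless.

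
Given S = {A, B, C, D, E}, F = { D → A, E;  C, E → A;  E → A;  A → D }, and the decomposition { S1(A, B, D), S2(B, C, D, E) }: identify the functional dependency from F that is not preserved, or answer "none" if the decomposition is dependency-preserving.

none

D → A, E: restricted closure across fragments reaches A, E.
C, E → A: restricted closure across fragments reaches A.
E → A: restricted closure across fragments reaches A.
A → D lies within S1.
Every dependency is enforceable on the fragments, so the decomposition is dependency-preserving.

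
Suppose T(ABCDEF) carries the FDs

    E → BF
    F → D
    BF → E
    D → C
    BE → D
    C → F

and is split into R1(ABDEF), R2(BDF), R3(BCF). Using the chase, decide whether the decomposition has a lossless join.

Chase test. Columns are ABCDEF; row i has aⱼ where attribute j ∈ Ri, else bᵢⱼ.
Initial tableau (one row per fragment):
  row 1: a1 a2 b13 a4 a5 a6
  row 2: b21 a2 b23 a4 b25 a6
  row 3: b31 a2 a3 b34 b35 a6
Rows 1 and 3 agree on F; apply F→D and equate their D entries.
Rows 1 and 2 agree on BF; apply BF→E and equate their E entries.
Rows 1 and 3 agree on BF; apply BF→E and equate their E entries.
Rows 1 and 2 agree on D; apply D→C and equate their C entries.
Rows 1 and 3 agree on D; apply D→C and equate their C entries.
Row 1 is now all distinguished symbols — the join is lossless.

Yes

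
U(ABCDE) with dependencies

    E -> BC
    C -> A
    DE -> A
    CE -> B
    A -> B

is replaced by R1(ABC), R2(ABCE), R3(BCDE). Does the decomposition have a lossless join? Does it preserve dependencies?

Lossless test (chase): Rows 1 and 3 agree on C; apply C→A and equate their A entries. Row 3 is now all distinguished symbols — the join is lossless.
Dependency preservation: DE → A is not contained in any single fragment, but the restricted closure of its left-hand side across the fragments still reaches the right-hand side; the remaining FDs each lie inside some fragment. All dependencies are preserved.

lossless and dependency-preserving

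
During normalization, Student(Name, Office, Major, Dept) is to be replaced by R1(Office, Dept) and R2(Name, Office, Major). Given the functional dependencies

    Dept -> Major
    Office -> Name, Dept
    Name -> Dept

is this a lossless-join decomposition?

Common attributes: R1 ∩ R2 = {Office}.
Closure of {Office}: Office → Name, Dept applies, adding Name, Dept; Dept → Major applies, adding Major. So (Office)⁺ = {Name, Office, Major, Dept}.
This closure contains every attribute of R1, so R1 ∩ R2 → R1. The join is lossless.

Yes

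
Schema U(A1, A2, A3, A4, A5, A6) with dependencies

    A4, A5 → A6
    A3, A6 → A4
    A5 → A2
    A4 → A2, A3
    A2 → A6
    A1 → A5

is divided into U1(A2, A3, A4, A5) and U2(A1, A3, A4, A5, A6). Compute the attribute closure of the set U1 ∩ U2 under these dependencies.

U1 ∩ U2 = {A3, A4, A5}.
A4, A5 → A6 applies, adding A6
A5 → A2 applies, adding A2
Closure: {A2, A3, A4, A5, A6}.

A2, A3, A4, A5, A6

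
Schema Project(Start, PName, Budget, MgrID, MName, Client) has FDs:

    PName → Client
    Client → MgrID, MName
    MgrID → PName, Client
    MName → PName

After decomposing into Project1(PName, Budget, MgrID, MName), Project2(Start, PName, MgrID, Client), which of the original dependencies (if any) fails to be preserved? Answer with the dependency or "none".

none

PName → Client lies within Project2.
Client → MgrID, MName: restricted closure across fragments reaches MgrID, MName.
MgrID → PName, Client lies within Project2.
MName → PName lies within Project1.
Every dependency is enforceable on the fragments, so the decomposition is dependency-preserving.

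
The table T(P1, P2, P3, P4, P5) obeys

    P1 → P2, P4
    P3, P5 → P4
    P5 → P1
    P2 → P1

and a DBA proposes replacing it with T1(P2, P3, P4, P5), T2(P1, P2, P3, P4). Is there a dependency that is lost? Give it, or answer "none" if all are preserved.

none

P1 → P2, P4 lies within T2.
P3, P5 → P4 lies within T1.
P5 → P1: restricted closure across fragments reaches P1.
P2 → P1 lies within T2.
Every dependency is enforceable on the fragments, so the decomposition is dependency-preserving.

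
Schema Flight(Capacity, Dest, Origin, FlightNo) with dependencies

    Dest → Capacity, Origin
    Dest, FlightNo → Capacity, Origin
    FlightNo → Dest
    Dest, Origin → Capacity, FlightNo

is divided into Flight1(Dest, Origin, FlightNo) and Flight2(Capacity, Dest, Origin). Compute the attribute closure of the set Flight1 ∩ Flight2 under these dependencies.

Flight1 ∩ Flight2 = {Dest, Origin}.
Dest → Capacity, Origin applies, adding Capacity
Dest, Origin → Capacity, FlightNo applies, adding FlightNo
Closure: {Capacity, Dest, Origin, FlightNo}.

Capacity, Dest, Origin, FlightNo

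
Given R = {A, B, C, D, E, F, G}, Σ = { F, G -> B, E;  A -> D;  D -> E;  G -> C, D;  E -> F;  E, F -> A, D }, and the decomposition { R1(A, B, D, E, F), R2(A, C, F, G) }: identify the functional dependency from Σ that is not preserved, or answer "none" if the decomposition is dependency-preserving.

Check F, G → B, E: no single fragment contains all of {B, E, F, G}, and the restricted closure of {F, G} across the fragments never reaches {B, E}.
A → D is preserved.
D → E is preserved.
G → C, D is preserved.
E → F is preserved.
E, F → A, D is preserved.

F, G -> B, E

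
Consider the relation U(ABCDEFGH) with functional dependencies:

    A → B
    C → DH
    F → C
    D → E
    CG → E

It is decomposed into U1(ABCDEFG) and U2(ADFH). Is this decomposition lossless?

Common attributes: U1 ∩ U2 = {ADF}.
Closure of {ADF}: A → B applies, adding B; F → C applies, adding C; D → E applies, adding E; C → DH applies, adding H. So (ADF)⁺ = {ABCDEFH}.
This closure contains every attribute of U2, so U1 ∩ U2 → U2. The join is lossless.

Yes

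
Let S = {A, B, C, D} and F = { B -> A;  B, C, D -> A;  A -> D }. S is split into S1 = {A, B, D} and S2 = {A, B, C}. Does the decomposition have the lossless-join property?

Yes

Common attributes: S1 ∩ S2 = {A, B}.
Closure of {A, B}: A → D applies, adding D. So (A, B)⁺ = {A, B, D}.
This closure contains every attribute of S1, so S1 ∩ S2 → S1. The join is lossless.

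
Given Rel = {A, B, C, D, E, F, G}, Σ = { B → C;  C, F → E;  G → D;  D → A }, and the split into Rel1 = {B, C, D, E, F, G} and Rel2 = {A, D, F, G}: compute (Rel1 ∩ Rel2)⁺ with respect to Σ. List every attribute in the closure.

A, D, F, G

Rel1 ∩ Rel2 = {D, F, G}.
D → A applies, adding A
Closure: {A, D, F, G}.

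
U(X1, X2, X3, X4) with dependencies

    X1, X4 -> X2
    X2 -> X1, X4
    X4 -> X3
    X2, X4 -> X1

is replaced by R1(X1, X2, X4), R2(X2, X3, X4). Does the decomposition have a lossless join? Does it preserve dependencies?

lossless and dependency-preserving

Lossless test: (X2, X4)⁺ = {X1, X2, X3, X4}, which contains all of one fragment — lossless.
Dependency preservation: every FD's attributes lie within a single fragment, so each can be enforced locally — preserved.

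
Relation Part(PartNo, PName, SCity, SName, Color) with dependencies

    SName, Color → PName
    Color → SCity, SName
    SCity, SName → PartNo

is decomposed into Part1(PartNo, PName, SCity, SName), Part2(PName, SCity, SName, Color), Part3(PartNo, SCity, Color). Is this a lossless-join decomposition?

Chase test. Columns are PartNo, PName, SCity, SName, Color; row i has aⱼ where attribute j ∈ Parti, else bᵢⱼ.
Initial tableau (one row per fragment):
  row 1: a1 a2 a3 a4 b15
  row 2: b21 a2 a3 a4 a5
  row 3: a1 b32 a3 b34 a5
Rows 2 and 3 agree on Color; apply Color→SCity, SName and equate their SCity, SName entries.
Rows 1 and 2 agree on SCity, SName; apply SCity, SName→PartNo and equate their PartNo entries.
Rows 2 and 3 agree on SName, Color; apply SName, Color→PName and equate their PName entries.
Row 2 is now all distinguished symbols — the join is lossless.

Yes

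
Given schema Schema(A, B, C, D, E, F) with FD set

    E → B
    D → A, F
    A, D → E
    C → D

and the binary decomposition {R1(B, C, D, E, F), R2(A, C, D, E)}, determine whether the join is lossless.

Yes

Common attributes: R1 ∩ R2 = {C, D, E}.
Closure of {C, D, E}: E → B applies, adding B; D → A, F applies, adding A, F. So (C, D, E)⁺ = {A, B, C, D, E, F}.
This closure contains every attribute of R1, so R1 ∩ R2 → R1. The join is lossless.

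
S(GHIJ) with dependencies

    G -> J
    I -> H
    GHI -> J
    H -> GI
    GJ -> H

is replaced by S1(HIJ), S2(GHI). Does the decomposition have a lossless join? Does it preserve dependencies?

Lossless test: (HI)⁺ = {GHIJ}, which contains all of one fragment — lossless.
Dependency preservation: G → J; GHI → J; GJ → H are not contained in any single fragment, but the restricted closure of each left-hand side across the fragments still reaches the right-hand side; the remaining FDs each lie inside some fragment. All dependencies are preserved.

lossless and dependency-preserving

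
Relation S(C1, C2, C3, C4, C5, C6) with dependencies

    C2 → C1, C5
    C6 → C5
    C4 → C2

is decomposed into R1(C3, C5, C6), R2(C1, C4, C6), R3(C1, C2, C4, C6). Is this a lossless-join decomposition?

No

Chase test. Columns are C1, C2, C3, C4, C5, C6; row i has aⱼ where attribute j ∈ Ri, else bᵢⱼ.
Initial tableau (one row per fragment):
  row 1: b11 b12 a3 b14 a5 a6
  row 2: a1 b22 b23 a4 b25 a6
  row 3: a1 a2 b33 a4 b35 a6
Rows 1 and 2 agree on C6; apply C6→C5 and equate their C5 entries.
Rows 1 and 3 agree on C6; apply C6→C5 and equate their C5 entries.
Rows 2 and 3 agree on C4; apply C4→C2 and equate their C2 entries.
No row becomes fully distinguished — the join is lossy.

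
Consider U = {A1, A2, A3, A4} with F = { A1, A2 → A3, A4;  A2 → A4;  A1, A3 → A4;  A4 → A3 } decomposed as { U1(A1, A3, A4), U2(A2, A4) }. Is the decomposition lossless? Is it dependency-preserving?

Lossless test: (A4)⁺ = {A3, A4}, which is a superkey of neither fragment — lossy.
Dependency preservation: A1, A2 → A3, A4 is not contained in any single fragment, but the restricted closure of its left-hand side across the fragments still reaches the right-hand side; the remaining FDs each lie inside some fragment. All dependencies are preserved.

lossy but dependency-preserving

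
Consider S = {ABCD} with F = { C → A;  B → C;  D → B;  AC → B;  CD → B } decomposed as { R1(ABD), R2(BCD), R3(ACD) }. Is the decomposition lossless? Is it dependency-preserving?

Lossless test (chase): Rows 2 and 3 agree on C; apply C→A and equate their A entries. Rows 1 and 2 agree on B; apply B→C and equate their C entries. Rows 1 and 3 agree on D; apply D→B and equate their B entries. Row 1 is now all distinguished symbols — the join is lossless.
Dependency preservation: AC → B is not contained in any single fragment, but the restricted closure of its left-hand side across the fragments still reaches the right-hand side; the remaining FDs each lie inside some fragment. All dependencies are preserved.

lossless and dependency-preserving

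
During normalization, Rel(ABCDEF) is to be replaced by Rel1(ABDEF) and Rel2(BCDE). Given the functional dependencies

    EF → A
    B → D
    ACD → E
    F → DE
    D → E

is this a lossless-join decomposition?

Common attributes: Rel1 ∩ Rel2 = {BDE}.
No dependency enlarges {BDE}, so (BDE)⁺ = {BDE}.
The closure contains neither all of Rel1 = {ABDEF} nor all of Rel2 = {BCDE}, so the common attributes are not a superkey of either fragment. The join is lossy.

No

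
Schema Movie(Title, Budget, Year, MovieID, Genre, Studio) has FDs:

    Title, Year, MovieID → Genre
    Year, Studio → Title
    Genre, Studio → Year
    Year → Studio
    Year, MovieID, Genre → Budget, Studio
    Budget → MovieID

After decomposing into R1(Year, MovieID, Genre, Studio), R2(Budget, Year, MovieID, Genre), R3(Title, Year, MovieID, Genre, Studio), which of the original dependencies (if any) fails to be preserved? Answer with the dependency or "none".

none

Title, Year, MovieID → Genre lies within R3.
Year, Studio → Title lies within R3.
Genre, Studio → Year lies within R1.
Year → Studio lies within R1.
Year, MovieID, Genre → Budget, Studio: restricted closure across fragments reaches Budget, Studio.
Budget → MovieID lies within R2.
Every dependency is enforceable on the fragments, so the decomposition is dependency-preserving.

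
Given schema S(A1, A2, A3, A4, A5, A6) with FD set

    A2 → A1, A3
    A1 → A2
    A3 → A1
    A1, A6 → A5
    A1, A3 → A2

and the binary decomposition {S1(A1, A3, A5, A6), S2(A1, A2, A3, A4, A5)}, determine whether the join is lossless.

No

Common attributes: S1 ∩ S2 = {A1, A3, A5}.
Closure of {A1, A3, A5}: A1 → A2 applies, adding A2. So (A1, A3, A5)⁺ = {A1, A2, A3, A5}.
The closure contains neither all of S1 = {A1, A3, A5, A6} nor all of S2 = {A1, A2, A3, A4, A5}, so the common attributes are not a superkey of either fragment. The join is lossy.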